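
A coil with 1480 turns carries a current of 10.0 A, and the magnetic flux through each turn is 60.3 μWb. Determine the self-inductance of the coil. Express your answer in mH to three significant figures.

L ≈ 8.92 mH

Self-inductance is defined by L = NΦ_B/I (flux linkage over current).
L = (1480)(6.030×10^-5 Wb)/(10.0 A) = 8.924×10^-3 H.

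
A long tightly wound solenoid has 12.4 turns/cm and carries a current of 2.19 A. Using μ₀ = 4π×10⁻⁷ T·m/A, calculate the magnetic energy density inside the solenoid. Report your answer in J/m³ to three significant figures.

u ≈ 4.63 J/m³

B = μ₀nI = (4π×10⁻⁷)(1.240×10^3)(2.19) = 3.413×10^-3 T.
u = B²/(2μ₀) = (3.413×10^-3)²/(2×4π×10⁻⁷) = 4.634 J/m³.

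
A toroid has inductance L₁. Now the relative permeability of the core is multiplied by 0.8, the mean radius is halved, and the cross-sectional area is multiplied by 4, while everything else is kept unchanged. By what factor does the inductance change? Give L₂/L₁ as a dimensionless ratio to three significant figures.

L₂/L₁ = 6.40

For a toroid, L ∝ μᵣN²A/R.
L₂/L₁ = (0.8) × (0.5)^-1 × (4) = 6.40.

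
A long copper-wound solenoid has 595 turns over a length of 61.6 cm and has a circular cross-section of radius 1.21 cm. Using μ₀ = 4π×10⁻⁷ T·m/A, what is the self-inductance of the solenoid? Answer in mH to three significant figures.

A = πr² = π(1.210×10^-2 m)² = 4.600×10^-4 m².
For a long solenoid, L = μ₀N²A/ℓ.
L = (4π×10⁻⁷)(595)²(4.600×10^-4)/(0.616 m) = 3.322×10^-4 H.

L ≈ 0.332 mH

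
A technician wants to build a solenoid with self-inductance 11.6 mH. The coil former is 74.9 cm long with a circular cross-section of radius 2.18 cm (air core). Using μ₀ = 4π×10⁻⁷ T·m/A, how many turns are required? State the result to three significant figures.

N ≈ 2150 turns

A = πr² = π(2.180×10^-2 m)² = 1.493×10^-3 m².
From L = μ₀N²A/ℓ, N = √(Lℓ / (μ₀A)).
N = √[(1.160×10^-2)(0.749) / ((4π×10⁻⁷)×1.493×10^-3)] = √(4.631×10^6) ≈ 2152.0.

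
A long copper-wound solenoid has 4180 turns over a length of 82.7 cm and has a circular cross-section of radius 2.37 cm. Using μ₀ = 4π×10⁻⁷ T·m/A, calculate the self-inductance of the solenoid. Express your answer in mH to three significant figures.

L ≈ 46.8 mH

A = πr² = π(2.370×10^-2 m)² = 1.7646×10^-3 m².
For a long solenoid, L = μ₀N²A/ℓ.
L = (4π×10⁻⁷)(4180)²(1.7646×10^-3)/(0.827 m) = 4.6849×10^-2 H.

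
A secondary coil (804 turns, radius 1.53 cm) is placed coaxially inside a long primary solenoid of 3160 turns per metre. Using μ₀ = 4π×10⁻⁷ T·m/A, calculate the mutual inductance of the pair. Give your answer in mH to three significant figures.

The outer solenoid produces a uniform field B₁ = μ₀n₁I₁ across the inner coil,
so the flux linkage is N₂Φ = N₂B₁A₂ = μ₀n₁N₂A₂·I₁, giving M = μ₀n₁N₂A₂.
A₂ = πr² = π(1.530×10^-2 m)² = 7.354×10^-4 m².
M = (4π×10⁻⁷)(3160)(804)(7.354×10^-4) = 2.348×10^-3 H.

M ≈ 2.35 mH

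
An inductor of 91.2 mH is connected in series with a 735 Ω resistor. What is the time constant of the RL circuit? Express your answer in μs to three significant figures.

τ = L/R = (9.120×10^-2 H)/(735 Ω) = 1.241×10^-4 s.

τ ≈ 124 μs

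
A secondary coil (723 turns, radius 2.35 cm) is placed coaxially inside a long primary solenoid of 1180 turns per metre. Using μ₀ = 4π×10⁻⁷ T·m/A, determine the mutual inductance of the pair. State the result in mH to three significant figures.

The outer solenoid produces a uniform field B₁ = μ₀n₁I₁ across the inner coil,
so the flux linkage is N₂Φ = N₂B₁A₂ = μ₀n₁N₂A₂·I₁, giving M = μ₀n₁N₂A₂.
A₂ = πr² = π(2.350×10^-2 m)² = 1.7349×10^-3 m².
M = (4π×10⁻⁷)(1180)(723)(1.7349×10^-3) = 1.860×10^-3 H.

M ≈ 1.86 mH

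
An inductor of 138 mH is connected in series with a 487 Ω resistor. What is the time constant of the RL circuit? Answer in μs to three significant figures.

τ ≈ 283 μs

τ = L/R = (0.138 H)/(487 Ω) = 2.834×10^-4 s.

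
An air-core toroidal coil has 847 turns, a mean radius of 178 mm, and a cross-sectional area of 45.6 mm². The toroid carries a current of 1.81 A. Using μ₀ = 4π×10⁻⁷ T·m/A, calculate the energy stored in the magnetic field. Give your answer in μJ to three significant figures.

U ≈ 60.2 μJ

L = μ₀N²A/(2πR) = (4π×10⁻⁷)(847)²(4.560×10^-5)/(2π×0.178) = 3.676×10^-5 H.
U = ½LI² = ½(3.676×10^-5)(1.81)² = 6.021×10^-5 J.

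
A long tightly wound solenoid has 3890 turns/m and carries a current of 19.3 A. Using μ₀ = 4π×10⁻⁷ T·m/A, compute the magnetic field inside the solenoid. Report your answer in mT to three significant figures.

Inside a long solenoid, B = μ₀nI.
B = (4π×10⁻⁷)(3.890×10^3 m⁻¹)(19.3 A) = 9.434×10^-2 T.

B ≈ 94.3 mT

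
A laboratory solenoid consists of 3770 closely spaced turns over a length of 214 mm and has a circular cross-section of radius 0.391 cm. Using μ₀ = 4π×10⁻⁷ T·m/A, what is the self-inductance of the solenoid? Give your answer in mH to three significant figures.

A = πr² = π(3.910×10^-3 m)² = 4.803×10^-5 m².
For a long solenoid, L = μ₀N²A/ℓ.
L = (4π×10⁻⁷)(3770)²(4.803×10^-5)/(0.214 m) = 4.009×10^-3 H.

L ≈ 4.01 mH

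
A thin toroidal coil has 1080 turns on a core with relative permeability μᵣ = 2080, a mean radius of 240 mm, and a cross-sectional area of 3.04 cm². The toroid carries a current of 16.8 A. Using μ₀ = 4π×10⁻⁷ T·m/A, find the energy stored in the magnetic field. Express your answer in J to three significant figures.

L = μ₀μᵣN²A/(2πR) = (4π×10⁻⁷)(2080)(1080)²(3.040×10^-4)/(2π×0.24) = 0.6146 H.
U = ½LI² = ½(0.6146)(16.8)² = 86.73 J.

U ≈ 86.7 J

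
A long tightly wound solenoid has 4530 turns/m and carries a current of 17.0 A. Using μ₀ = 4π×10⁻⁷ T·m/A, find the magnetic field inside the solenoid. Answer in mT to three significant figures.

B ≈ 96.8 mT

Inside a long solenoid, B = μ₀nI.
B = (4π×10⁻⁷)(4.530×10^3 m⁻¹)(17.0 A) = 9.677×10^-2 T.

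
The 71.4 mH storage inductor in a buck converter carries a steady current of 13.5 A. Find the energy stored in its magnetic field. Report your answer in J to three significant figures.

U ≈ 6.51 J

Stored magnetic energy: U = ½LI².
U = ½(7.140×10^-2 H)(13.5 A)² = 6.506 J.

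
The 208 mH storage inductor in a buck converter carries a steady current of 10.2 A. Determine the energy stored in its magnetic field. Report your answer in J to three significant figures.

U ≈ 10.8 J

Stored magnetic energy: U = ½LI².
U = ½(0.208 H)(10.2 A)² = 10.82 J.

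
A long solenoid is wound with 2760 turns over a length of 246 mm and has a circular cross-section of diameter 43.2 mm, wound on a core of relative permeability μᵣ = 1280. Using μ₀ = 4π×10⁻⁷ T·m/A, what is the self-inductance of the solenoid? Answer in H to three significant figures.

L ≈ 73.0 H

A = π(d/2)² = π(2.160×10^-2 m)² = 1.466×10^-3 m².
For a long solenoid, L = μ₀μᵣN²A/ℓ.
L = (4π×10⁻⁷)(1280)(2760)²(1.466×10^-3)/(0.246 m) = 73.01 H.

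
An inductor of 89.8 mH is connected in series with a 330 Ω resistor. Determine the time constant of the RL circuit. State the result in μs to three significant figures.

τ ≈ 272 μs

τ = L/R = (8.980×10^-2 H)/(330 Ω) = 2.721×10^-4 s.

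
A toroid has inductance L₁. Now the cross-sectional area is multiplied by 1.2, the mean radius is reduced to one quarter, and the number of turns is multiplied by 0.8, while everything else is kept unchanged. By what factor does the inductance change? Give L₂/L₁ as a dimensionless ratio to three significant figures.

L₂/L₁ = 3.07

For a toroid, L ∝ μᵣN²A/R.
L₂/L₁ = (1.2) × (0.25)^-1 × (0.8)^2 = 3.07.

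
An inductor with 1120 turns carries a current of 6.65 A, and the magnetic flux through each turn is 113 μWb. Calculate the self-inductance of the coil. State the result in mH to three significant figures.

L ≈ 19.0 mH

Self-inductance is defined by L = NΦ_B/I (flux linkage over current).
L = (1120)(1.130×10^-4 Wb)/(6.65 A) = 1.903×10^-2 H.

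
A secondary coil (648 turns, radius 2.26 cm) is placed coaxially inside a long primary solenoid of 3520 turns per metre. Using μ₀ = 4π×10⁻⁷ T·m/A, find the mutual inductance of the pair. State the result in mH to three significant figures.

The outer solenoid produces a uniform field B₁ = μ₀n₁I₁ across the inner coil,
so the flux linkage is N₂Φ = N₂B₁A₂ = μ₀n₁N₂A₂·I₁, giving M = μ₀n₁N₂A₂.
A₂ = πr² = π(2.260×10^-2 m)² = 1.6046×10^-3 m².
M = (4π×10⁻⁷)(3520)(648)(1.6046×10^-3) = 4.599×10^-3 H.

M ≈ 4.60 mH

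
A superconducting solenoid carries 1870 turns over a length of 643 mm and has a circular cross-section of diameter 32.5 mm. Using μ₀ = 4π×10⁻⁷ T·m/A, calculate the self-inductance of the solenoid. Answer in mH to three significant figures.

A = π(d/2)² = π(1.625×10^-2 m)² = 8.296×10^-4 m².
For a long solenoid, L = μ₀N²A/ℓ.
L = (4π×10⁻⁷)(1870)²(8.296×10^-4)/(0.643 m) = 5.669×10^-3 H.

L ≈ 5.67 mH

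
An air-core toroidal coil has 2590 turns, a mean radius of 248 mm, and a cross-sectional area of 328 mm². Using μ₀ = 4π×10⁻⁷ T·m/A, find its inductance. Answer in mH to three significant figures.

L ≈ 1.77 mH

For a thin toroid, L = μ₀N²A/(2πR).
L = (4π×10⁻⁷)(2590)²(3.280×10^-4) / (2π×0.248 m) = 1.774×10^-3 H.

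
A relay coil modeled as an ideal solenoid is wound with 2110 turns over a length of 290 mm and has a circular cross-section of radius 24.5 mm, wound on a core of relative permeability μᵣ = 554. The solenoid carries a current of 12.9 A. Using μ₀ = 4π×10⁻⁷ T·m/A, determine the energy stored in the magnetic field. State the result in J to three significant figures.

A = πr² = π(2.450×10^-2 m)² = 1.886×10^-3 m².
L = μ₀μᵣN²A/ℓ = (4π×10⁻⁷)(554)(2110)²(1.886×10^-3)/(0.29) = 20.15 H.
U = ½LI² = ½(20.15)(12.9)² = 1.677×10^3 J.

U ≈ 1680 J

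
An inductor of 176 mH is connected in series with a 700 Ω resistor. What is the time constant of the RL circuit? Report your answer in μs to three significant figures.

τ ≈ 251 μs

τ = L/R = (0.176 H)/(700 Ω) = 2.514×10^-4 s.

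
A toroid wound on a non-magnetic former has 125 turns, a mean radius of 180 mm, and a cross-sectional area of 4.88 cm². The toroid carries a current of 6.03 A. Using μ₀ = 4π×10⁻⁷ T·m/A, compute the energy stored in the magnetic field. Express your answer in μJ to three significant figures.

L = μ₀N²A/(2πR) = (4π×10⁻⁷)(125)²(4.880×10^-4)/(2π×0.18) = 8.472×10^-6 H.
U = ½LI² = ½(8.472×10^-6)(6.03)² = 1.540×10^-4 J.

U ≈ 154 μJ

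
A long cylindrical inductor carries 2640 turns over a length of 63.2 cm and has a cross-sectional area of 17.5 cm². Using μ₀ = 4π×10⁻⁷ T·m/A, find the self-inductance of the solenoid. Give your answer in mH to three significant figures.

A = 17.5 cm² = 1.750×10^-3 m².
For a long solenoid, L = μ₀N²A/ℓ.
L = (4π×10⁻⁷)(2640)²(1.750×10^-3)/(0.632 m) = 2.425×10^-2 H.

L ≈ 24.3 mH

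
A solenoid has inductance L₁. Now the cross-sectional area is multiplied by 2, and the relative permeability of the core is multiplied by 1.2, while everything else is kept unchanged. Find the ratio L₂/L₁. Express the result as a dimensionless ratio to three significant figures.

For a solenoid, L ∝ μᵣN²A/ℓ.
L₂/L₁ = (2) × (1.2) = 2.40.

L₂/L₁ = 2.40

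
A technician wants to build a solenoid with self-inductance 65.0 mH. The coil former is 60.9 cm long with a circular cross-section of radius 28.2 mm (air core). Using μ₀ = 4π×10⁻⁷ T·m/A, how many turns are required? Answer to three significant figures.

A = πr² = π(2.820×10^-2 m)² = 2.498×10^-3 m².
From L = μ₀N²A/ℓ, N = √(Lℓ / (μ₀A)).
N = √[(6.500×10^-2)(0.609) / ((4π×10⁻⁷)×2.498×10^-3)] = √(1.261×10^7) ≈ 3550.9.

N ≈ 3550 turns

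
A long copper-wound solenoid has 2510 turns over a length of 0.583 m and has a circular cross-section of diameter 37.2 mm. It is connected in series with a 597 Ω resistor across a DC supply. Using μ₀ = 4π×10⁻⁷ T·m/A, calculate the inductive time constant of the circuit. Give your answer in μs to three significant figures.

A = π(d/2)² = π(1.860×10^-2 m)² = 1.087×10^-3 m².
L = μ₀N²A/ℓ = (4π×10⁻⁷)(2510)²(1.087×10^-3)/(0.583) = 1.476×10^-2 H.
τ = L/R = (1.476×10^-2)/(597) = 2.472×10^-5 s.

τ ≈ 24.7 μs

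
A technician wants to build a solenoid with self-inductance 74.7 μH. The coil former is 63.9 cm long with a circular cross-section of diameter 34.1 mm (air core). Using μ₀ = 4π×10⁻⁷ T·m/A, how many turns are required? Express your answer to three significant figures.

N ≈ 204 turns

A = π(d/2)² = π(1.705×10^-2 m)² = 9.133×10^-4 m².
From L = μ₀N²A/ℓ, N = √(Lℓ / (μ₀A)).
N = √[(7.470×10^-5)(0.639) / ((4π×10⁻⁷)×9.133×10^-4)] = √(4.159×10^4) ≈ 203.9.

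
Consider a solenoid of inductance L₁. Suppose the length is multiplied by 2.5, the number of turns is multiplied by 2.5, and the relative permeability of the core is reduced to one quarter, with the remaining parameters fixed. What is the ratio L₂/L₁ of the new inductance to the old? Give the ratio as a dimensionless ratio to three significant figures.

L₂/L₁ = 0.625

For a solenoid, L ∝ μᵣN²A/ℓ.
L₂/L₁ = (2.5)^-1 × (2.5)^2 × (0.25) = 0.625.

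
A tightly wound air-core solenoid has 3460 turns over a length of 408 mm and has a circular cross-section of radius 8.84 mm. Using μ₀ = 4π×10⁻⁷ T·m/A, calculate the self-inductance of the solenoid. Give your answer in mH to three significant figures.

L ≈ 9.05 mH

A = πr² = π(8.840×10^-3 m)² = 2.455×10^-4 m².
For a long solenoid, L = μ₀N²A/ℓ.
L = (4π×10⁻⁷)(3460)²(2.455×10^-4)/(0.408 m) = 9.052×10^-3 H.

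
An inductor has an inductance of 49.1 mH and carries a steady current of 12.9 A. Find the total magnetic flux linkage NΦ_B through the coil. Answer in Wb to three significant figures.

NΦ_B ≈ 0.633 Wb

From L = NΦ_B/I, the flux linkage is NΦ_B = LI.
NΦ_B = (4.910×10^-2 H)(12.9 A) = 0.6334 Wb.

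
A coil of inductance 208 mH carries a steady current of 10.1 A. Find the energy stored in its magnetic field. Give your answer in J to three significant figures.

Stored magnetic energy: U = ½LI².
U = ½(0.208 H)(10.1 A)² = 10.61 J.

U ≈ 10.6 J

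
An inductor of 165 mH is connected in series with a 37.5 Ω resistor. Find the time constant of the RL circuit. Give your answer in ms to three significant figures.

τ = L/R = (0.165 H)/(37.5 Ω) = 4.400×10^-3 s.

τ ≈ 4.40 ms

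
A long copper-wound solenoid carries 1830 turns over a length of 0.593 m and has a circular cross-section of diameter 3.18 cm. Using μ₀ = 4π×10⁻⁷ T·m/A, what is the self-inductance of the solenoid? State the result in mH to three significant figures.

L ≈ 5.64 mH

A = π(d/2)² = π(1.590×10^-2 m)² = 7.942×10^-4 m².
For a long solenoid, L = μ₀N²A/ℓ.
L = (4π×10⁻⁷)(1830)²(7.942×10^-4)/(0.593 m) = 5.636×10^-3 H.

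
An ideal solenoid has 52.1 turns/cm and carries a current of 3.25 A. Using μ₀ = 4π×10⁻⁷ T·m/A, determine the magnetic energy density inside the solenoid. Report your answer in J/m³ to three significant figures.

u ≈ 180 J/m³

B = μ₀nI = (4π×10⁻⁷)(5.210×10^3)(3.25) = 2.128×10^-2 T.
u = B²/(2μ₀) = (2.128×10^-2)²/(2×4π×10⁻⁷) = 180.1 J/m³.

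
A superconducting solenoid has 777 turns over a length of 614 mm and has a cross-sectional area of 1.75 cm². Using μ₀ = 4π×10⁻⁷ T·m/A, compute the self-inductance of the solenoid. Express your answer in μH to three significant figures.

A = 1.75 cm² = 1.750×10^-4 m².
For a long solenoid, L = μ₀N²A/ℓ.
L = (4π×10⁻⁷)(777)²(1.750×10^-4)/(0.614 m) = 2.162×10^-4 H.

L ≈ 216 μH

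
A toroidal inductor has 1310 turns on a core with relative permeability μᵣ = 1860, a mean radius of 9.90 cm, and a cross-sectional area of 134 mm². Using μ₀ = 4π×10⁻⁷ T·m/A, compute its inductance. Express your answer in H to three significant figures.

For a thin toroid, L = μ₀μᵣN²A/(2πR).
L = (4π×10⁻⁷)(1860)(1310)²(1.340×10^-4) / (2π×9.900×10^-2 m) = 0.8641 H.

L ≈ 0.864 H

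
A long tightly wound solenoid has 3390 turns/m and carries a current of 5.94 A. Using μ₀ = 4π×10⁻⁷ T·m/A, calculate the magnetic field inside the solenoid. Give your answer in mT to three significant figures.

B ≈ 25.3 mT

Inside a long solenoid, B = μ₀nI.
B = (4π×10⁻⁷)(3.390×10^3 m⁻¹)(5.94 A) = 2.530×10^-2 T.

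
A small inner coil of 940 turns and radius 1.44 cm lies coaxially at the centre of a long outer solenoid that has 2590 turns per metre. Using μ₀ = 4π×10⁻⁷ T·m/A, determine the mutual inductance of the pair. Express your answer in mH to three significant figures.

The outer solenoid produces a uniform field B₁ = μ₀n₁I₁ across the inner coil,
so the flux linkage is N₂Φ = N₂B₁A₂ = μ₀n₁N₂A₂·I₁, giving M = μ₀n₁N₂A₂.
A₂ = πr² = π(1.440×10^-2 m)² = 6.514×10^-4 m².
M = (4π×10⁻⁷)(2590)(940)(6.514×10^-4) = 1.993×10^-3 H.

M ≈ 1.99 mH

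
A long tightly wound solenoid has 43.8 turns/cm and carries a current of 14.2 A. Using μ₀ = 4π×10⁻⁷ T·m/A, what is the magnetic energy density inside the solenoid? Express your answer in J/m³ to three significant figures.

B = μ₀nI = (4π×10⁻⁷)(4.380×10^3)(14.2) = 7.816×10^-2 T.
u = B²/(2μ₀) = (7.816×10^-2)²/(2×4π×10⁻⁷) = 2.431×10^3 J/m³.

u ≈ 2430 J/m³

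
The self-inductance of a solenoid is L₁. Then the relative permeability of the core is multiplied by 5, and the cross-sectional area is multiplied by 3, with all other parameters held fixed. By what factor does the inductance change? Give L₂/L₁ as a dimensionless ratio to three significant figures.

L₂/L₁ = 15.0

For a solenoid, L ∝ μᵣN²A/ℓ.
L₂/L₁ = (5) × (3) = 15.0.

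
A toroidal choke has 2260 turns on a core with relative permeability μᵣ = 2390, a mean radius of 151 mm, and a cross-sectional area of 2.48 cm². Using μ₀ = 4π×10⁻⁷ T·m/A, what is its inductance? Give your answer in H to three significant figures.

L ≈ 4.01 H

For a thin toroid, L = μ₀μᵣN²A/(2πR).
L = (4π×10⁻⁷)(2390)(2260)²(2.480×10^-4) / (2π×0.151 m) = 4.01 H.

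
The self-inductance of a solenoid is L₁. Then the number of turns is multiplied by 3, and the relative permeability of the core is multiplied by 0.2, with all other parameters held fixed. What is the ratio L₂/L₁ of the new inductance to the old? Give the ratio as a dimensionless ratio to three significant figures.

For a solenoid, L ∝ μᵣN²A/ℓ.
L₂/L₁ = (3)^2 × (0.2) = 1.80.

L₂/L₁ = 1.80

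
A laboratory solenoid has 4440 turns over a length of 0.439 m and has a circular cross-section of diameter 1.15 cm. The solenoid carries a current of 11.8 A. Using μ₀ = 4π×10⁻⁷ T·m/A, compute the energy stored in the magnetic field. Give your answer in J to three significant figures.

A = π(d/2)² = π(5.750×10^-3 m)² = 1.039×10^-4 m².
L = μ₀N²A/ℓ = (4π×10⁻⁷)(4440)²(1.039×10^-4)/(0.439) = 5.861×10^-3 H.
U = ½LI² = ½(5.861×10^-3)(11.8)² = 0.4081 J.

U ≈ 0.408 J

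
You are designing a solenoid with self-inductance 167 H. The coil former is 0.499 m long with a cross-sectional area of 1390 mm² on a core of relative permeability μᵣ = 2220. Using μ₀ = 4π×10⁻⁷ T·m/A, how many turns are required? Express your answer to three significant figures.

N ≈ 4640 turns

A = 1390 mm² = 1.390×10^-3 m².
From L = μ₀μᵣN²A/ℓ, N = √(Lℓ / (μ₀μᵣA)).
N = √[(167)(0.499) / ((4π×10⁻⁷)(2220)×1.390×10^-3)] = √(2.149×10^7) ≈ 4635.7.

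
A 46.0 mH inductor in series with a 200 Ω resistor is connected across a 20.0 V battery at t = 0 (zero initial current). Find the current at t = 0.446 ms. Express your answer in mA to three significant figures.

τ = L/R = 4.600×10^-2/200 = 2.300×10^-4 s; final current I_∞ = ε/R = 20.0/200 = 0.1 A.
I(t) = I_∞(1 − e^(−t/τ)) with t/τ = 1.939.
I = (0.1)(1 − e^(−1.939)) = 8.562×10^-2 A.

I ≈ 85.6 mA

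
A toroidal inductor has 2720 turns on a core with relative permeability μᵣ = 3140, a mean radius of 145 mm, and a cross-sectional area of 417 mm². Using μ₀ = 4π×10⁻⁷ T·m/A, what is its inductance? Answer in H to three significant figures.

L ≈ 13.4 H

For a thin toroid, L = μ₀μᵣN²A/(2πR).
L = (4π×10⁻⁷)(3140)(2720)²(4.170×10^-4) / (2π×0.145 m) = 13.36 H.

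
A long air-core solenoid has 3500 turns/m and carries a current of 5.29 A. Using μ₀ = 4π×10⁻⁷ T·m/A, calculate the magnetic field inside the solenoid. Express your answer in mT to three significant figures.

Inside a long solenoid, B = μ₀nI.
B = (4π×10⁻⁷)(3.500×10^3 m⁻¹)(5.29 A) = 2.327×10^-2 T.

B ≈ 23.3 mT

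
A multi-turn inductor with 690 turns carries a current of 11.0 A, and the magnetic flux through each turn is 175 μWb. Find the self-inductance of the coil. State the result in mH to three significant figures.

L ≈ 11.0 mH

Self-inductance is defined by L = NΦ_B/I (flux linkage over current).
L = (690)(1.750×10^-4 Wb)/(11.0 A) = 1.098×10^-2 H.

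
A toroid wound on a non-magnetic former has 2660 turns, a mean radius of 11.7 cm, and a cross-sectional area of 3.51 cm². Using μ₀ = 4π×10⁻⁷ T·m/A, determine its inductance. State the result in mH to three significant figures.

For a thin toroid, L = μ₀N²A/(2πR).
L = (4π×10⁻⁷)(2660)²(3.510×10^-4) / (2π×0.117 m) = 4.245×10^-3 H.

L ≈ 4.25 mH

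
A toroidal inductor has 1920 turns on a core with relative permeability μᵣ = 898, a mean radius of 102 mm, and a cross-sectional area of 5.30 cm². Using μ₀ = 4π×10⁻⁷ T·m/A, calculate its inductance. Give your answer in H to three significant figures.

For a thin toroid, L = μ₀μᵣN²A/(2πR).
L = (4π×10⁻⁷)(898)(1920)²(5.300×10^-4) / (2π×0.102 m) = 3.44 H.

L ≈ 3.44 H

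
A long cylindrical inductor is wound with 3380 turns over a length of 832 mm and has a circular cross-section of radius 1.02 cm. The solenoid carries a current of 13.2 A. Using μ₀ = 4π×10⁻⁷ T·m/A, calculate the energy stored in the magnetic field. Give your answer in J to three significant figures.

U ≈ 0.491 J

A = πr² = π(1.020×10^-2 m)² = 3.269×10^-4 m².
L = μ₀N²A/ℓ = (4π×10⁻⁷)(3380)²(3.269×10^-4)/(0.832) = 5.640×10^-3 H.
U = ½LI² = ½(5.640×10^-3)(13.2)² = 0.4913 J.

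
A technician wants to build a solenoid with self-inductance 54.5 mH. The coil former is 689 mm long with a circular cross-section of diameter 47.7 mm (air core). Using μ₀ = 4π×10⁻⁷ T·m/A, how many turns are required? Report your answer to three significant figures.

A = π(d/2)² = π(2.385×10^-2 m)² = 1.787×10^-3 m².
From L = μ₀N²A/ℓ, N = √(Lℓ / (μ₀A)).
N = √[(5.450×10^-2)(0.689) / ((4π×10⁻⁷)×1.787×10^-3)] = √(1.672×10^7) ≈ 4089.2.

N ≈ 4090 turns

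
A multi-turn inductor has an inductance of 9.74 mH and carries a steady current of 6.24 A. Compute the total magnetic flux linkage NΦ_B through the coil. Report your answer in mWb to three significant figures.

From L = NΦ_B/I, the flux linkage is NΦ_B = LI.
NΦ_B = (9.740×10^-3 H)(6.24 A) = 6.078×10^-2 Wb.

NΦ_B ≈ 60.8 mWb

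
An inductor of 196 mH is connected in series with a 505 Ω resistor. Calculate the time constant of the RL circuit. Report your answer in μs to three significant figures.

τ = L/R = (0.196 H)/(505 Ω) = 3.881×10^-4 s.

τ ≈ 388 μs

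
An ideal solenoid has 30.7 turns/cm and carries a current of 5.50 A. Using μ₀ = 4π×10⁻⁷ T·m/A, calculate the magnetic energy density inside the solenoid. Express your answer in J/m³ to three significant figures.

B = μ₀nI = (4π×10⁻⁷)(3.070×10^3)(5.50) = 2.122×10^-2 T.
u = B²/(2μ₀) = (2.122×10^-2)²/(2×4π×10⁻⁷) = 179.1 J/m³.

u ≈ 179 J/m³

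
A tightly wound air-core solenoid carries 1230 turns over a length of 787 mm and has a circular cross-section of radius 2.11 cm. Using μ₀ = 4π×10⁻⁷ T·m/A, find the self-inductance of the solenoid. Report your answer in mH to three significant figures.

A = πr² = π(2.110×10^-2 m)² = 1.399×10^-3 m².
For a long solenoid, L = μ₀N²A/ℓ.
L = (4π×10⁻⁷)(1230)²(1.399×10^-3)/(0.787 m) = 3.379×10^-3 H.

L ≈ 3.38 mH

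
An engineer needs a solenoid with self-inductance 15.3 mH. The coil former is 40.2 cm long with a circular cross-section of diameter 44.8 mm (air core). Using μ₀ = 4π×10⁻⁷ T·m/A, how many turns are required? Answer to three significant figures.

A = π(d/2)² = π(2.240×10^-2 m)² = 1.576×10^-3 m².
From L = μ₀N²A/ℓ, N = √(Lℓ / (μ₀A)).
N = √[(1.530×10^-2)(0.402) / ((4π×10⁻⁷)×1.576×10^-3)] = √(3.105×10^6) ≈ 1762.1.

N ≈ 1760 turns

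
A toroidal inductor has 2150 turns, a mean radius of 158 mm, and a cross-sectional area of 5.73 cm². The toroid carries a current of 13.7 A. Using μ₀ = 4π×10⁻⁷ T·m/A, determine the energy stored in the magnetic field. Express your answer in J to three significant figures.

U ≈ 0.315 J

L = μ₀N²A/(2πR) = (4π×10⁻⁷)(2150)²(5.730×10^-4)/(2π×0.158) = 3.353×10^-3 H.
U = ½LI² = ½(3.353×10^-3)(13.7)² = 0.3146 J.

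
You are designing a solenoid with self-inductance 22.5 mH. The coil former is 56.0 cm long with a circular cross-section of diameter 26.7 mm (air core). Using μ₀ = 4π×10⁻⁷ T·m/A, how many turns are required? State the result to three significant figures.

A = π(d/2)² = π(1.335×10^-2 m)² = 5.599×10^-4 m².
From L = μ₀N²A/ℓ, N = √(Lℓ / (μ₀A)).
N = √[(2.250×10^-2)(0.56) / ((4π×10⁻⁷)×5.599×10^-4)] = √(1.791×10^7) ≈ 4231.8.

N ≈ 4230 turns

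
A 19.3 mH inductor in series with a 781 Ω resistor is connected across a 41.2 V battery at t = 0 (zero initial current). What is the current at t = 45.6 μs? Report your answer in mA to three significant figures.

I ≈ 44.4 mA

τ = L/R = 1.930×10^-2/781 = 2.471×10^-5 s; final current I_∞ = ε/R = 41.2/781 = 5.275×10^-2 A.
I(t) = I_∞(1 − e^(−t/τ)) with t/τ = 1.845.
I = (5.275×10^-2)(1 − e^(−1.845)) = 4.442×10^-2 A.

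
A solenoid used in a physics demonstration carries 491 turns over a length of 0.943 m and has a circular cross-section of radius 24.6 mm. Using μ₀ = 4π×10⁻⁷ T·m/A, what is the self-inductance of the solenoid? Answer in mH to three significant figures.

A = πr² = π(2.460×10^-2 m)² = 1.901×10^-3 m².
For a long solenoid, L = μ₀N²A/ℓ.
L = (4π×10⁻⁷)(491)²(1.901×10^-3)/(0.943 m) = 6.108×10^-4 H.

L ≈ 0.611 mH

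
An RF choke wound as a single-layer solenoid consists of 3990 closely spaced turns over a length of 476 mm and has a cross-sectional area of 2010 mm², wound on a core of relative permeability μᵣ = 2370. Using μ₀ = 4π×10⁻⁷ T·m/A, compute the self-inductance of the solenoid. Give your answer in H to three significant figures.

A = 2010 mm² = 2.010×10^-3 m².
For a long solenoid, L = μ₀μᵣN²A/ℓ.
L = (4π×10⁻⁷)(2370)(3990)²(2.010×10^-3)/(0.476 m) = 200.2 H.

L ≈ 200 H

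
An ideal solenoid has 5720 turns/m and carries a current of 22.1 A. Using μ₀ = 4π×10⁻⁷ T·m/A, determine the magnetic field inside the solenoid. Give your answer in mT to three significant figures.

Inside a long solenoid, B = μ₀nI.
B = (4π×10⁻⁷)(5.720×10^3 m⁻¹)(22.1 A) = 0.1589 T.

B ≈ 159 mT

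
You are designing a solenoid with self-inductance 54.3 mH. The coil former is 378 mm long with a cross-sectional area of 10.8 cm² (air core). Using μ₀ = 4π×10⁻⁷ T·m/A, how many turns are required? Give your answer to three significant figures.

A = 10.8 cm² = 1.080×10^-3 m².
From L = μ₀N²A/ℓ, N = √(Lℓ / (μ₀A)).
N = √[(5.430×10^-2)(0.378) / ((4π×10⁻⁷)×1.080×10^-3)] = √(1.512×10^7) ≈ 3888.9.

N ≈ 3890 turns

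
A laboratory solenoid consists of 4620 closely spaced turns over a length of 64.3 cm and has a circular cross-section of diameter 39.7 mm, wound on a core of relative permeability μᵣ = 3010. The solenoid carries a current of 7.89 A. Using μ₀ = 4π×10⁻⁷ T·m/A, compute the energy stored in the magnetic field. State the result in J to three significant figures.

U ≈ 4840 J

A = π(d/2)² = π(1.985×10^-2 m)² = 1.238×10^-3 m².
L = μ₀μᵣN²A/ℓ = (4π×10⁻⁷)(3010)(4620)²(1.238×10^-3)/(0.643) = 155.4 H.
U = ½LI² = ½(155.4)(7.89)² = 4.838×10^3 J.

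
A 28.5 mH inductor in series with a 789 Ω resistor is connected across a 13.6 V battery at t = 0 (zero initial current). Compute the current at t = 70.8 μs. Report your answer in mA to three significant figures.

I ≈ 14.8 mA

τ = L/R = 2.850×10^-2/789 = 3.612×10^-5 s; final current I_∞ = ε/R = 13.6/789 = 1.724×10^-2 A.
I(t) = I_∞(1 − e^(−t/τ)) with t/τ = 1.960.
I = (1.724×10^-2)(1 − e^(−1.960)) = 1.481×10^-2 A.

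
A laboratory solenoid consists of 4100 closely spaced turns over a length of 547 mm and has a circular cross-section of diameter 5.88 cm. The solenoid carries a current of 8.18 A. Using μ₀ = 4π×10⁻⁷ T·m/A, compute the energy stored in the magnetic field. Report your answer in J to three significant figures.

U ≈ 3.51 J

A = π(d/2)² = π(2.940×10^-2 m)² = 2.715×10^-3 m².
L = μ₀N²A/ℓ = (4π×10⁻⁷)(4100)²(2.715×10^-3)/(0.547) = 0.1049 H.
U = ½LI² = ½(0.1049)(8.18)² = 3.508 J.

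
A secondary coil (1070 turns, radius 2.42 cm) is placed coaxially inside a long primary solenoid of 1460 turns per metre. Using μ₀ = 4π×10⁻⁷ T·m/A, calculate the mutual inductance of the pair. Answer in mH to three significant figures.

The outer solenoid produces a uniform field B₁ = μ₀n₁I₁ across the inner coil,
so the flux linkage is N₂Φ = N₂B₁A₂ = μ₀n₁N₂A₂·I₁, giving M = μ₀n₁N₂A₂.
A₂ = πr² = π(2.420×10^-2 m)² = 1.840×10^-3 m².
M = (4π×10⁻⁷)(1460)(1070)(1.840×10^-3) = 3.612×10^-3 H.

M ≈ 3.61 mH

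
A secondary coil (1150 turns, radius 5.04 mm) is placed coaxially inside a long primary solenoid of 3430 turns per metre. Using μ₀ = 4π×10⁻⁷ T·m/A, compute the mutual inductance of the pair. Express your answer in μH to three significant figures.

The outer solenoid produces a uniform field B₁ = μ₀n₁I₁ across the inner coil,
so the flux linkage is N₂Φ = N₂B₁A₂ = μ₀n₁N₂A₂·I₁, giving M = μ₀n₁N₂A₂.
A₂ = πr² = π(5.040×10^-3 m)² = 7.980×10^-5 m².
M = (4π×10⁻⁷)(3430)(1150)(7.980×10^-5) = 3.956×10^-4 H.

M ≈ 396 μH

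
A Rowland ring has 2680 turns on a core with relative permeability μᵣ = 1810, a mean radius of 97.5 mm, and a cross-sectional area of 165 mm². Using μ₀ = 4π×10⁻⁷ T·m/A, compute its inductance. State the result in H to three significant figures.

For a thin toroid, L = μ₀μᵣN²A/(2πR).
L = (4π×10⁻⁷)(1810)(2680)²(1.650×10^-4) / (2π×9.750×10^-2 m) = 4.4 H.

L ≈ 4.40 H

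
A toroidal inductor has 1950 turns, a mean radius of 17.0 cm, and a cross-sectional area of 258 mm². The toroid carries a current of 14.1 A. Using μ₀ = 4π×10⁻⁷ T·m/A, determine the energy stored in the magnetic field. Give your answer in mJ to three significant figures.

L = μ₀N²A/(2πR) = (4π×10⁻⁷)(1950)²(2.580×10^-4)/(2π×0.17) = 1.154×10^-3 H.
U = ½LI² = ½(1.154×10^-3)(14.1)² = 0.1147 J.

U ≈ 115 mJ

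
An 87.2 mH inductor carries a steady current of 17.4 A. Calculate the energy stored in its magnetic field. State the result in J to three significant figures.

U ≈ 13.2 J

Stored magnetic energy: U = ½LI².
U = ½(8.720×10^-2 H)(17.4 A)² = 13.2 J.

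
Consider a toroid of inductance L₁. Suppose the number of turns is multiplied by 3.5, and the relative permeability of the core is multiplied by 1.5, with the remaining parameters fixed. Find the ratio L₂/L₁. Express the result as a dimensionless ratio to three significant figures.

For a toroid, L ∝ μᵣN²A/R.
L₂/L₁ = (3.5)^2 × (1.5) = 18.4.

L₂/L₁ = 18.4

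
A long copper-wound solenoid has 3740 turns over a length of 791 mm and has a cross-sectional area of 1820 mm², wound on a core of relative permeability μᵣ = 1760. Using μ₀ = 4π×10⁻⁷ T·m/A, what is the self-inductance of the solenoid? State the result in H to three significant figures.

A = 1820 mm² = 1.820×10^-3 m².
For a long solenoid, L = μ₀μᵣN²A/ℓ.
L = (4π×10⁻⁷)(1760)(3740)²(1.820×10^-3)/(0.791 m) = 71.18 H.

L ≈ 71.2 H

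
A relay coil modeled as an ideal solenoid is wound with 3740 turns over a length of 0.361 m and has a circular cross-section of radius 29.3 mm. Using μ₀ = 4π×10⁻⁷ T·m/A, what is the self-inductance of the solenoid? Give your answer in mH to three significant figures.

L ≈ 131 mH

A = πr² = π(2.930×10^-2 m)² = 2.697×10^-3 m².
For a long solenoid, L = μ₀N²A/ℓ.
L = (4π×10⁻⁷)(3740)²(2.697×10^-3)/(0.361 m) = 0.1313 H.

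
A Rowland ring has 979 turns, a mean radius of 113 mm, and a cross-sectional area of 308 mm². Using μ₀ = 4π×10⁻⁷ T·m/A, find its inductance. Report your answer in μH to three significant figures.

L ≈ 522 μH

For a thin toroid, L = μ₀N²A/(2πR).
L = (4π×10⁻⁷)(979)²(3.080×10^-4) / (2π×0.113 m) = 5.2248×10^-4 H.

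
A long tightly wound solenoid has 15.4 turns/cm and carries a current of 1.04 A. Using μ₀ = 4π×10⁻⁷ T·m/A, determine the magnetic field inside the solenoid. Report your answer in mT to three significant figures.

B ≈ 2.01 mT

Inside a long solenoid, B = μ₀nI.
B = (4π×10⁻⁷)(1.540×10^3 m⁻¹)(1.04 A) = 2.013×10^-3 T.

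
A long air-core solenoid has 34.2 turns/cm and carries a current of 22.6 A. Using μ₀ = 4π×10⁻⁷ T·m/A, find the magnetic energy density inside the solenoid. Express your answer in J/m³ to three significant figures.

u ≈ 3750 J/m³

B = μ₀nI = (4π×10⁻⁷)(3.420×10^3)(22.6) = 9.713×10^-2 T.
u = B²/(2μ₀) = (9.713×10^-2)²/(2×4π×10⁻⁷) = 3.754×10^3 J/m³.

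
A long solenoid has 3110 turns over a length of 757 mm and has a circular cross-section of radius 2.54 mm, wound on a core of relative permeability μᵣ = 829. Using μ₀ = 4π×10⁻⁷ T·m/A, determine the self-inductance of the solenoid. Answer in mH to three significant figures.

L ≈ 270 mH

A = πr² = π(2.540×10^-3 m)² = 2.027×10^-5 m².
For a long solenoid, L = μ₀μᵣN²A/ℓ.
L = (4π×10⁻⁷)(829)(3110)²(2.027×10^-5)/(0.757 m) = 0.2698 H.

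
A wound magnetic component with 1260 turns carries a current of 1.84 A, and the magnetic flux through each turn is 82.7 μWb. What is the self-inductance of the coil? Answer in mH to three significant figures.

Self-inductance is defined by L = NΦ_B/I (flux linkage over current).
L = (1260)(8.270×10^-5 Wb)/(1.84 A) = 5.663×10^-2 H.

L ≈ 56.6 mH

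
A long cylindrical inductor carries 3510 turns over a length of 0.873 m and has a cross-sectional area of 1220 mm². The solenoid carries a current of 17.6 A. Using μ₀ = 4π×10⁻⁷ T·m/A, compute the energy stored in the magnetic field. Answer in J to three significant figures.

U ≈ 3.35 J

A = 1220 mm² = 1.220×10^-3 m².
L = μ₀N²A/ℓ = (4π×10⁻⁷)(3510)²(1.220×10^-3)/(0.873) = 2.164×10^-2 H.
U = ½LI² = ½(2.164×10^-2)(17.6)² = 3.351 J.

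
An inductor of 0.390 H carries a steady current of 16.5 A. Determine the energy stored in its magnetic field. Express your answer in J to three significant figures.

U ≈ 53.1 J

Stored magnetic energy: U = ½LI².
U = ½(0.39 H)(16.5 A)² = 53.09 J.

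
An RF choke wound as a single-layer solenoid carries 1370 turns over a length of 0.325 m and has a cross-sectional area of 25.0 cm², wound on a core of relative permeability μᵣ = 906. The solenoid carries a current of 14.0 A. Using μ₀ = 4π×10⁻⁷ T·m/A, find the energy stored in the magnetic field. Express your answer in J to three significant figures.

A = 25.0 cm² = 2.500×10^-3 m².
L = μ₀μᵣN²A/ℓ = (4π×10⁻⁷)(906)(1370)²(2.500×10^-3)/(0.325) = 16.44 H.
U = ½LI² = ½(16.44)(14.0)² = 1.611×10^3 J.

U ≈ 1610 J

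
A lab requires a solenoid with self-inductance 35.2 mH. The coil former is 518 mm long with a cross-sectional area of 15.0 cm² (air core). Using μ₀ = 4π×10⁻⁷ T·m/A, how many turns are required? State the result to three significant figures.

A = 15.0 cm² = 1.500×10^-3 m².
From L = μ₀N²A/ℓ, N = √(Lℓ / (μ₀A)).
N = √[(3.520×10^-2)(0.518) / ((4π×10⁻⁷)×1.500×10^-3)] = √(9.673×10^6) ≈ 3110.2.

N ≈ 3110 turns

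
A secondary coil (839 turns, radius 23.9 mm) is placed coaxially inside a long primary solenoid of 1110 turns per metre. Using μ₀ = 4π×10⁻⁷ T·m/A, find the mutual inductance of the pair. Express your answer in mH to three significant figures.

The outer solenoid produces a uniform field B₁ = μ₀n₁I₁ across the inner coil,
so the flux linkage is N₂Φ = N₂B₁A₂ = μ₀n₁N₂A₂·I₁, giving M = μ₀n₁N₂A₂.
A₂ = πr² = π(2.390×10^-2 m)² = 1.7945×10^-3 m².
M = (4π×10⁻⁷)(1110)(839)(1.7945×10^-3) = 2.100×10^-3 H.

M ≈ 2.10 mH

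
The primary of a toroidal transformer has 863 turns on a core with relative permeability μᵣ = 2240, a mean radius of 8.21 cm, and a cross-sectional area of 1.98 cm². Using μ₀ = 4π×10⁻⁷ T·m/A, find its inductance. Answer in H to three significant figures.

For a thin toroid, L = μ₀μᵣN²A/(2πR).
L = (4π×10⁻⁷)(2240)(863)²(1.980×10^-4) / (2π×8.210×10^-2 m) = 0.8047 H.

L ≈ 0.805 H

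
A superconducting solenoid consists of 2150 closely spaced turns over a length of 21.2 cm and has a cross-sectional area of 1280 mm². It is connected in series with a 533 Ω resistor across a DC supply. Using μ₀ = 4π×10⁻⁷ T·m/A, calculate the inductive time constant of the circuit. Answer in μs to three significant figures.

A = 1280 mm² = 1.280×10^-3 m².
L = μ₀N²A/ℓ = (4π×10⁻⁷)(2150)²(1.280×10^-3)/(0.212) = 3.507×10^-2 H.
τ = L/R = (3.507×10^-2)/(533) = 6.580×10^-5 s.

τ ≈ 65.8 μs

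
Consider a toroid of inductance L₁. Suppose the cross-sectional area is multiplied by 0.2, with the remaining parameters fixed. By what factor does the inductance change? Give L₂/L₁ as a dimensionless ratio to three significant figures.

For a toroid, L ∝ μᵣN²A/R.
L₂/L₁ = (0.2) = 0.200.

L₂/L₁ = 0.200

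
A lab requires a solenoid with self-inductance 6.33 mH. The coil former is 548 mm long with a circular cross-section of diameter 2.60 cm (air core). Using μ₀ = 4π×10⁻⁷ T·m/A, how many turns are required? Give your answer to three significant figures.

N ≈ 2280 turns

A = π(d/2)² = π(1.300×10^-2 m)² = 5.309×10^-4 m².
From L = μ₀N²A/ℓ, N = √(Lℓ / (μ₀A)).
N = √[(6.330×10^-3)(0.548) / ((4π×10⁻⁷)×5.309×10^-4)] = √(5.199×10^6) ≈ 2280.2.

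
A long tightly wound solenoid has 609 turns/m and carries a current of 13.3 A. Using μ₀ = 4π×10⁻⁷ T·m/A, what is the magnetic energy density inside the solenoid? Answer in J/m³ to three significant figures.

u ≈ 41.2 J/m³

B = μ₀nI = (4π×10⁻⁷)(609)(13.3) = 1.018×10^-2 T.
u = B²/(2μ₀) = (1.018×10^-2)²/(2×4π×10⁻⁷) = 41.22 J/m³.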